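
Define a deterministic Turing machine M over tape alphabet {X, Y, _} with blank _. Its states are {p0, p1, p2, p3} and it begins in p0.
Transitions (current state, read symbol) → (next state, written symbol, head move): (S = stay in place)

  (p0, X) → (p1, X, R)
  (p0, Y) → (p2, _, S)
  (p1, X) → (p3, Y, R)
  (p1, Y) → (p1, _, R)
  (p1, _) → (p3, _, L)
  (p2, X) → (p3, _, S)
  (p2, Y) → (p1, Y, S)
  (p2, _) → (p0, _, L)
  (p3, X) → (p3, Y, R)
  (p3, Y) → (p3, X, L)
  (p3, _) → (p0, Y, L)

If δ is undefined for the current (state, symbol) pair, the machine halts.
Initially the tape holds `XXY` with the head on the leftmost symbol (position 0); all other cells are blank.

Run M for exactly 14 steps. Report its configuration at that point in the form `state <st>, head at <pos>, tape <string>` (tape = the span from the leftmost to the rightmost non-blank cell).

state p0, head at -1, tape Y

p0 | _[X]XY_   read X → write X, move R, go to p1
p1 | _X[X]Y_   read X → write Y, move R, go to p3
p3 | _XY[Y]_   read Y → write X, move L, go to p3
p3 | _X[Y]X_   read Y → write X, move L, go to p3
p3 | _[X]XX_   read X → write Y, move R, go to p3
p3 | _Y[X]X_   read X → write Y, move R, go to p3
p3 | _YY[X]_   read X → write Y, move R, go to p3
p3 | _YYY[_]   read _ → write Y, move L, go to p0
p0 | _YY[Y]Y   read Y → write _, move S, go to p2
p2 | _YY[_]Y   read _ → write _, move L, go to p0
p0 | _Y[Y]_Y   read Y → write _, move S, go to p2
p2 | _Y[_]_Y   read _ → write _, move L, go to p0
p0 | _[Y]__Y   read Y → write _, move S, go to p2
p2 | _[_]__Y   read _ → write _, move L, go to p0
p0 | [_]___Y
After 14 steps: state p0, head at -1, tape Y.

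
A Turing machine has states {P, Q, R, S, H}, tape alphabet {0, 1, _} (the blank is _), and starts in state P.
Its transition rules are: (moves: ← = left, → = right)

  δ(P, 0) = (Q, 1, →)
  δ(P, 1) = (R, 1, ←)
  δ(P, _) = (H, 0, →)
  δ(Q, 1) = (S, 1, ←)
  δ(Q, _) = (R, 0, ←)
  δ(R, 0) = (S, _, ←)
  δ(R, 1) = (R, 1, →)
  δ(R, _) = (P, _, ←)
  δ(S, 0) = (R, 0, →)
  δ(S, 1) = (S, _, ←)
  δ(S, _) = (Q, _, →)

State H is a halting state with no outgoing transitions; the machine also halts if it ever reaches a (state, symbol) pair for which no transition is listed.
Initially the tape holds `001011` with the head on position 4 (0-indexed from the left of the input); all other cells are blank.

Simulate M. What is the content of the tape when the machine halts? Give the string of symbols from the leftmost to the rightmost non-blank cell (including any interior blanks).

0_0___11

P | __0010[1]1   read 1 → write 1, move ←, go to R
R | __001[0]11   read 0 → write _, move ←, go to S
S | __00[1]_11   read 1 → write _, move ←, go to S
S | __0[0]__11   read 0 → write 0, move →, go to R
R | __00[_]_11   read _ → write _, move ←, go to P
P | __0[0]__11   read 0 → write 1, move →, go to Q
Q | __01[_]_11   read _ → write 0, move ←, go to R
R | __0[1]0_11   read 1 → write 1, move →, go to R
R | __01[0]_11   read 0 → write _, move ←, go to S
S | __0[1]__11   read 1 → write _, move ←, go to S
S | __[0]___11   read 0 → write 0, move →, go to R
R | __0[_]__11   read _ → write _, move ←, go to P
P | __[0]___11   read 0 → write 1, move →, go to Q
Q | __1[_]__11   read _ → write 0, move ←, go to R
R | __[1]0__11   read 1 → write 1, move →, go to R
R | __1[0]__11   read 0 → write _, move ←, go to S
S | __[1]___11   read 1 → write _, move ←, go to S
S | _[_]____11   read _ → write _, move →, go to Q
Q | __[_]___11   read _ → write 0, move ←, go to R
R | _[_]0___11   read _ → write _, move ←, go to P
P | [_]_0___11   read _ → write 0, move →, go to H
H | 0[_]0___11
The non-blank tape span at halt is 0_0___11.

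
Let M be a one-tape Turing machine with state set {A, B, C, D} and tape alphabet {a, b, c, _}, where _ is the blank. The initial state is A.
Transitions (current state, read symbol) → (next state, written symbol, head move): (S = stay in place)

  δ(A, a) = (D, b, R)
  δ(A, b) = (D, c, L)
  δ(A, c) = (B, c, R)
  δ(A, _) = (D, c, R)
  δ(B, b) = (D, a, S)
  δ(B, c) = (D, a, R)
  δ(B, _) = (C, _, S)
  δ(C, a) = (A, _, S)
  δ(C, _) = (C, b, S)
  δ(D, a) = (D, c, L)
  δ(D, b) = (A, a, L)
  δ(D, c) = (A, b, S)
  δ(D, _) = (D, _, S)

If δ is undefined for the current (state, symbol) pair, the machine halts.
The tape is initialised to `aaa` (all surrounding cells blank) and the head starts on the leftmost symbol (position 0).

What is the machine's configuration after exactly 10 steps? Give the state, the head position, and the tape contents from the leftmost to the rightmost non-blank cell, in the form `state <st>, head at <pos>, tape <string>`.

A | __[a]aa   read a → write b, move R, go to D
D | __b[a]a   read a → write c, move L, go to D
D | __[b]ca   read b → write a, move L, go to A
A | _[_]aca   read _ → write c, move R, go to D
D | _c[a]ca   read a → write c, move L, go to D
D | _[c]cca   read c → write b, move S, go to A
A | _[b]cca   read b → write c, move L, go to D
D | [_]ccca   read _ → write _, move S, go to D
D | [_]ccca   read _ → write _, move S, go to D
D | [_]ccca   read _ → write _, move S, go to D
D | [_]ccca
After 10 steps: state D, head at -2, tape ccca.

state D, head at -2, tape ccca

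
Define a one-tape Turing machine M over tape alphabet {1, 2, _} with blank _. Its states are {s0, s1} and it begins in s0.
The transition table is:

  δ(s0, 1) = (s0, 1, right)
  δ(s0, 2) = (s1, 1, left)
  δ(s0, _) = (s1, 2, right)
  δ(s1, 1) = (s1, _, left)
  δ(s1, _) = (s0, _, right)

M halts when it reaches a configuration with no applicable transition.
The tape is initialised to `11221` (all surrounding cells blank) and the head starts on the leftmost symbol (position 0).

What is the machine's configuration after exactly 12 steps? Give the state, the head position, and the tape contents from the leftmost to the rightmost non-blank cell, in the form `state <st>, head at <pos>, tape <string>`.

s0 | _[1]1221   read 1 → write 1, move right, go to s0
s0 | _1[1]221   read 1 → write 1, move right, go to s0
s0 | _11[2]21   read 2 → write 1, move left, go to s1
s1 | _1[1]121   read 1 → write _, move left, go to s1
s1 | _[1]_121   read 1 → write _, move left, go to s1
s1 | [_]__121   read _ → write _, move right, go to s0
s0 | _[_]_121   read _ → write 2, move right, go to s1
s1 | _2[_]121   read _ → write _, move right, go to s0
s0 | _2_[1]21   read 1 → write 1, move right, go to s0
s0 | _2_1[2]1   read 2 → write 1, move left, go to s1
s1 | _2_[1]11   read 1 → write _, move left, go to s1
s1 | _2[_]_11   read _ → write _, move right, go to s0
s0 | _2_[_]11
After 12 steps: state s0, head at 2, tape 2__11.

state s0, head at 2, tape 2__11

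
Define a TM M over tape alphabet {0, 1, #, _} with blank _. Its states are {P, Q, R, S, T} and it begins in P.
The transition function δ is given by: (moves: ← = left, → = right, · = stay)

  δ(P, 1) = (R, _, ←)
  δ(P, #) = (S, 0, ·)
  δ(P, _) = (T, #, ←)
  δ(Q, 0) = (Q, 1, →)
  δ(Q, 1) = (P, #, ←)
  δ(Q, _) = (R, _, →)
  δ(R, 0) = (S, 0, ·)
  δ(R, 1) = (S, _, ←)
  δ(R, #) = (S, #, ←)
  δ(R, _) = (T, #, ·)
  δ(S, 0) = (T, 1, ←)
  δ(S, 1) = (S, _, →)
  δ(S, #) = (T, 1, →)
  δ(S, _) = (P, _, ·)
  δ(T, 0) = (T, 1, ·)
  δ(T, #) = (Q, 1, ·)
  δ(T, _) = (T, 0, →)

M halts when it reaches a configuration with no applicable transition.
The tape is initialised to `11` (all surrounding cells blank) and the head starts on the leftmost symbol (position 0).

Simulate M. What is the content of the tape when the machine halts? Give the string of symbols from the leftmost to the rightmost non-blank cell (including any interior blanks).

P | ___[1]1   read 1 → write _, move ←, go to R
R | __[_]_1   read _ → write #, move ·, go to T
T | __[#]_1   read # → write 1, move ·, go to Q
Q | __[1]_1   read 1 → write #, move ←, go to P
P | _[_]#_1   read _ → write #, move ←, go to T
T | [_]##_1   read _ → write 0, move →, go to T
T | 0[#]#_1   read # → write 1, move ·, go to Q
Q | 0[1]#_1   read 1 → write #, move ←, go to P
P | [0]##_1
The non-blank tape span at halt is 0##_1.

0##_1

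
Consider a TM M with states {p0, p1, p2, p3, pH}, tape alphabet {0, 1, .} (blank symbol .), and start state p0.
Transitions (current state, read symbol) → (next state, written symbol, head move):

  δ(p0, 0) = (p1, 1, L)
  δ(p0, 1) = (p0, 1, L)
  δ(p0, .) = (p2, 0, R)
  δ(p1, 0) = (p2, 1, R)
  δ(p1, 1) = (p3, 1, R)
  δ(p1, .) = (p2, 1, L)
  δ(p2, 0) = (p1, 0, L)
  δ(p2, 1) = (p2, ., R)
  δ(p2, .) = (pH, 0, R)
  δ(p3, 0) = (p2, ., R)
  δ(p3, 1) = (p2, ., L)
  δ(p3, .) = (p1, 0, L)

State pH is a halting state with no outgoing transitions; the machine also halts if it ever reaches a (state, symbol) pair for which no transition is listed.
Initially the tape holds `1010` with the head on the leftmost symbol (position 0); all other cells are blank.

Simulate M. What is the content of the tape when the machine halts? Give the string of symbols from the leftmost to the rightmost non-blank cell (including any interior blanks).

state=p0 head=0 tape=...[1]010   (p0,1)→(p0,1,L)
state=p0 head=-1 tape=..[.]1010   (p0,.)→(p2,0,R)
state=p2 head=0 tape=..0[1]010   (p2,1)→(p2,.,R)
state=p2 head=1 tape=..0.[0]10   (p2,0)→(p1,0,L)
state=p1 head=0 tape=..0[.]010   (p1,.)→(p2,1,L)
state=p2 head=-1 tape=..[0]1010   (p2,0)→(p1,0,L)
state=p1 head=-2 tape=.[.]01010   (p1,.)→(p2,1,L)
state=p2 head=-3 tape=[.]101010   (p2,.)→(pH,0,R)
state=pH head=-2 tape=0[1]01010
The non-blank tape span at halt is 0101010.

0101010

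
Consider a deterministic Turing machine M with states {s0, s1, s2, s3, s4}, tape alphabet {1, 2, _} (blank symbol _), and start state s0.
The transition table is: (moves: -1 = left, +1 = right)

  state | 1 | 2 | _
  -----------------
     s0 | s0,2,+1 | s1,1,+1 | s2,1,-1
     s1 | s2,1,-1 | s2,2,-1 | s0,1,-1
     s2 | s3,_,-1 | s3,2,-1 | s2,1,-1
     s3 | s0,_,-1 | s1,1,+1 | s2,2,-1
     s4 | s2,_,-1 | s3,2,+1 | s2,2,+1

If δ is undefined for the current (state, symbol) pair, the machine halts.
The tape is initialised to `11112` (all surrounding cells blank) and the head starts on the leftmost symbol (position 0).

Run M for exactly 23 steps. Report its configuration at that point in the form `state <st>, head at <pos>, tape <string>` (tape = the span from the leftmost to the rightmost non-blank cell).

s0 | [1]1112__   read 1 → write 2, move +1, go to s0
s0 | 2[1]112__   read 1 → write 2, move +1, go to s0
s0 | 22[1]12__   read 1 → write 2, move +1, go to s0
s0 | 222[1]2__   read 1 → write 2, move +1, go to s0
s0 | 2222[2]__   read 2 → write 1, move +1, go to s1
s1 | 22221[_]_   read _ → write 1, move -1, go to s0
s0 | 2222[1]1_   read 1 → write 2, move +1, go to s0
s0 | 22222[1]_   read 1 → write 2, move +1, go to s0
s0 | 222222[_]   read _ → write 1, move -1, go to s2
s2 | 22222[2]1   read 2 → write 2, move -1, go to s3
s3 | 2222[2]21   read 2 → write 1, move +1, go to s1
s1 | 22221[2]1   read 2 → write 2, move -1, go to s2
s2 | 2222[1]21   read 1 → write _, move -1, go to s3
s3 | 222[2]_21   read 2 → write 1, move +1, go to s1
s1 | 2221[_]21   read _ → write 1, move -1, go to s0
s0 | 222[1]121   read 1 → write 2, move +1, go to s0
s0 | 2222[1]21   read 1 → write 2, move +1, go to s0
s0 | 22222[2]1   read 2 → write 1, move +1, go to s1
s1 | 222221[1]   read 1 → write 1, move -1, go to s2
s2 | 22222[1]1   read 1 → write _, move -1, go to s3
s3 | 2222[2]_1   read 2 → write 1, move +1, go to s1
s1 | 22221[_]1   read _ → write 1, move -1, go to s0
s0 | 2222[1]11   read 1 → write 2, move +1, go to s0
s0 | 22222[1]1
After 23 steps: state s0, head at 5, tape 2222211.

state s0, head at 5, tape 2222211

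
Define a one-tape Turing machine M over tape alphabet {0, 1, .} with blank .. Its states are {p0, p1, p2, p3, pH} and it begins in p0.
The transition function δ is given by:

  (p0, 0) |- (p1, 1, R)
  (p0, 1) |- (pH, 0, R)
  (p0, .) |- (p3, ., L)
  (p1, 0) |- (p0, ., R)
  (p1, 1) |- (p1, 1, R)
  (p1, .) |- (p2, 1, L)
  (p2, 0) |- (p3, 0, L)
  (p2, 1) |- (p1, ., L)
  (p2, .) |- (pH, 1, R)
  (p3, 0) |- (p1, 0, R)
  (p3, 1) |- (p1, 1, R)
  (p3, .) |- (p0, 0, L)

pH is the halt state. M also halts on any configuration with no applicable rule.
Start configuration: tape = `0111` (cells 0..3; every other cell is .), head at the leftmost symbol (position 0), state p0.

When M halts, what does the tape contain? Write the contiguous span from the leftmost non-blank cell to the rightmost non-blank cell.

11.1111

state=p0 head=0 tape=..[0]111.   (p0,0)→(p1,1,R)
state=p1 head=1 tape=..1[1]11.   (p1,1)→(p1,1,R)
state=p1 head=2 tape=..11[1]1.   (p1,1)→(p1,1,R)
state=p1 head=3 tape=..111[1].   (p1,1)→(p1,1,R)
state=p1 head=4 tape=..1111[.]   (p1,.)→(p2,1,L)
state=p2 head=3 tape=..111[1]1   (p2,1)→(p1,.,L)
state=p1 head=2 tape=..11[1].1   (p1,1)→(p1,1,R)
state=p1 head=3 tape=..111[.]1   (p1,.)→(p2,1,L)
state=p2 head=2 tape=..11[1]11   (p2,1)→(p1,.,L)
state=p1 head=1 tape=..1[1].11   (p1,1)→(p1,1,R)
state=p1 head=2 tape=..11[.]11   (p1,.)→(p2,1,L)
state=p2 head=1 tape=..1[1]111   (p2,1)→(p1,.,L)
state=p1 head=0 tape=..[1].111   (p1,1)→(p1,1,R)
state=p1 head=1 tape=..1[.]111   (p1,.)→(p2,1,L)
state=p2 head=0 tape=..[1]1111   (p2,1)→(p1,.,L)
state=p1 head=-1 tape=.[.].1111   (p1,.)→(p2,1,L)
state=p2 head=-2 tape=[.]1.1111   (p2,.)→(pH,1,R)
state=pH head=-1 tape=1[1].1111
The non-blank tape span at halt is 11.1111.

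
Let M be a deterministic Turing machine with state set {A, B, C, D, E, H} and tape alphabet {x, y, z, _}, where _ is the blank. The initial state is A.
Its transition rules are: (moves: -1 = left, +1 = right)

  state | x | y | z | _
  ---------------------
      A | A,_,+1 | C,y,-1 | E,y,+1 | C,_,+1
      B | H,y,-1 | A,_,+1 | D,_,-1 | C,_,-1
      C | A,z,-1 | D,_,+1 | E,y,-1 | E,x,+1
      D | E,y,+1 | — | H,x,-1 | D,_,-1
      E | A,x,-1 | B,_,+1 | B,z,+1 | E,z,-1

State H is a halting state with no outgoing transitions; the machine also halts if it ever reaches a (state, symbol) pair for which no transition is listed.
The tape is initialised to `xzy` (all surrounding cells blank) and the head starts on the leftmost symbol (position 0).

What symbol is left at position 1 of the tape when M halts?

_

state=A head=0 tape=[x]zy_   (A,x)→(A,_,+1)
state=A head=1 tape=_[z]y_   (A,z)→(E,y,+1)
state=E head=2 tape=_y[y]_   (E,y)→(B,_,+1)
state=B head=3 tape=_y_[_]   (B,_)→(C,_,-1)
state=C head=2 tape=_y[_]_   (C,_)→(E,x,+1)
state=E head=3 tape=_yx[_]   (E,_)→(E,z,-1)
state=E head=2 tape=_y[x]z   (E,x)→(A,x,-1)
state=A head=1 tape=_[y]xz   (A,y)→(C,y,-1)
state=C head=0 tape=[_]yxz   (C,_)→(E,x,+1)
state=E head=1 tape=x[y]xz   (E,y)→(B,_,+1)
state=B head=2 tape=x_[x]z   (B,x)→(H,y,-1)
state=H head=1 tape=x[_]yz
Cell 1 holds _ when M halts.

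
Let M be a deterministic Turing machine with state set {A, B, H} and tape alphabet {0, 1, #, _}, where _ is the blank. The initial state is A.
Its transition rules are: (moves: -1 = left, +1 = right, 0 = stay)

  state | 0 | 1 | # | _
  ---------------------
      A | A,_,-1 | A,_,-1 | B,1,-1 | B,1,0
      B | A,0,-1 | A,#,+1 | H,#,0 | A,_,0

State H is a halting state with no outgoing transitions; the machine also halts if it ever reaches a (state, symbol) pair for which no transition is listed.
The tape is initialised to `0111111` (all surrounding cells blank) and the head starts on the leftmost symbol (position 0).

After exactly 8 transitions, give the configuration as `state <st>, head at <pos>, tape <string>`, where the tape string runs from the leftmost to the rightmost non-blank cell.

A | _[0]111111   read 0 → write _, move -1, go to A
A | [_]_111111   read _ → write 1, move 0, go to B
B | [1]_111111   read 1 → write #, move +1, go to A
A | #[_]111111   read _ → write 1, move 0, go to B
B | #[1]111111   read 1 → write #, move +1, go to A
A | ##[1]11111   read 1 → write _, move -1, go to A
A | #[#]_11111   read # → write 1, move -1, go to B
B | [#]1_11111   read # → write #, move 0, go to H
H | [#]1_11111
After 8 steps: state H, head at -1, tape #1_11111.

state H, head at -1, tape #1_11111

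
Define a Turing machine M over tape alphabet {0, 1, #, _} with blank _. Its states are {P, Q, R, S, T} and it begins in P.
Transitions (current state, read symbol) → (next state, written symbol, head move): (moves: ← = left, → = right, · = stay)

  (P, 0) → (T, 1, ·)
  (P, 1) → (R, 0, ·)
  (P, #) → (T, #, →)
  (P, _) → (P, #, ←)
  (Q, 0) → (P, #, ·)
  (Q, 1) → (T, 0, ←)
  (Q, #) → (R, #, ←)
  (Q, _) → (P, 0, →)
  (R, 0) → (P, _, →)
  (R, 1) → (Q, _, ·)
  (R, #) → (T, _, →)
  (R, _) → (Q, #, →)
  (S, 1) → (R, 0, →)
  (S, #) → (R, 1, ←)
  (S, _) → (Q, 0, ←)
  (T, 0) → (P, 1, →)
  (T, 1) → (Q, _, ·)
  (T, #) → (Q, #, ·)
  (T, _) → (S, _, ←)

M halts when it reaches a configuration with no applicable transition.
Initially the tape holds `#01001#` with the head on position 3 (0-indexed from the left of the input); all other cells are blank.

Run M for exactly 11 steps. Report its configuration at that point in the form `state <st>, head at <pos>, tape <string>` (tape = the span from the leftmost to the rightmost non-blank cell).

P | #01[0]01#_   read 0 → write 1, move ·, go to T
T | #01[1]01#_   read 1 → write _, move ·, go to Q
Q | #01[_]01#_   read _ → write 0, move →, go to P
P | #010[0]1#_   read 0 → write 1, move ·, go to T
T | #010[1]1#_   read 1 → write _, move ·, go to Q
Q | #010[_]1#_   read _ → write 0, move →, go to P
P | #0100[1]#_   read 1 → write 0, move ·, go to R
R | #0100[0]#_   read 0 → write _, move →, go to P
P | #0100_[#]_   read # → write #, move →, go to T
T | #0100_#[_]   read _ → write _, move ←, go to S
S | #0100_[#]_   read # → write 1, move ←, go to R
R | #0100[_]1_
After 11 steps: state R, head at 5, tape #0100_1.

state R, head at 5, tape #0100_1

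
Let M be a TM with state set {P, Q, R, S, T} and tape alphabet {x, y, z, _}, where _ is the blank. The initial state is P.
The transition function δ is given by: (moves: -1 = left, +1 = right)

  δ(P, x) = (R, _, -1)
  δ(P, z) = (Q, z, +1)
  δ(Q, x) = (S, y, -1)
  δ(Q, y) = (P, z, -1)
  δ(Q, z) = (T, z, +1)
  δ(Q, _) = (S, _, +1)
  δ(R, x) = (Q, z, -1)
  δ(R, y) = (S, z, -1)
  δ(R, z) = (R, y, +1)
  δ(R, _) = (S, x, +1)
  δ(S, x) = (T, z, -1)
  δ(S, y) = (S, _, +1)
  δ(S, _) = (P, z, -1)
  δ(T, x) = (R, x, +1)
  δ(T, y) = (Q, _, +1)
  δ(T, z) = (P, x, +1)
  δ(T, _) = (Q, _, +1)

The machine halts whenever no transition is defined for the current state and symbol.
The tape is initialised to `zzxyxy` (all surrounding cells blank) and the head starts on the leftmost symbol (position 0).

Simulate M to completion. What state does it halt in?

state=P head=0 tape=[z]zxyxy___   (P,z)→(Q,z,+1)
state=Q head=1 tape=z[z]xyxy___   (Q,z)→(T,z,+1)
state=T head=2 tape=zz[x]yxy___   (T,x)→(R,x,+1)
state=R head=3 tape=zzx[y]xy___   (R,y)→(S,z,-1)
state=S head=2 tape=zz[x]zxy___   (S,x)→(T,z,-1)
state=T head=1 tape=z[z]zzxy___   (T,z)→(P,x,+1)
state=P head=2 tape=zx[z]zxy___   (P,z)→(Q,z,+1)
state=Q head=3 tape=zxz[z]xy___   (Q,z)→(T,z,+1)
state=T head=4 tape=zxzz[x]y___   (T,x)→(R,x,+1)
state=R head=5 tape=zxzzx[y]___   (R,y)→(S,z,-1)
state=S head=4 tape=zxzz[x]z___   (S,x)→(T,z,-1)
state=T head=3 tape=zxz[z]zz___   (T,z)→(P,x,+1)
state=P head=4 tape=zxzx[z]z___   (P,z)→(Q,z,+1)
state=Q head=5 tape=zxzxz[z]___   (Q,z)→(T,z,+1)
state=T head=6 tape=zxzxzz[_]__   (T,_)→(Q,_,+1)
state=Q head=7 tape=zxzxzz_[_]_   (Q,_)→(S,_,+1)
state=S head=8 tape=zxzxzz__[_]   (S,_)→(P,z,-1)
state=P head=7 tape=zxzxzz_[_]z
No transition is defined for (P, _); M halts in state P.

P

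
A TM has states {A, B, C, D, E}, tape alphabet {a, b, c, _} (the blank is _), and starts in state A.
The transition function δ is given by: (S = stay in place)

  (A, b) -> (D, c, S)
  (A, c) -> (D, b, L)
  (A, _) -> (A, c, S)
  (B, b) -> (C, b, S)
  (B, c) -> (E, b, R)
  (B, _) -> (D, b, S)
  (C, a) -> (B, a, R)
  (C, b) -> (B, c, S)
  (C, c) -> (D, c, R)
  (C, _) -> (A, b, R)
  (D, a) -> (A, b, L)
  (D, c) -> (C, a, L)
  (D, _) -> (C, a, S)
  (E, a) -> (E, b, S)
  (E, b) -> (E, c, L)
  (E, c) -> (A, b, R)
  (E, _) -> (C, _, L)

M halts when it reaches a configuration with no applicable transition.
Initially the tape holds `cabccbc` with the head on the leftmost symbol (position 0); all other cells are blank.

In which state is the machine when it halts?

A | ___[c]abccbc   read c → write b, move L, go to D
D | __[_]babccbc   read _ → write a, move S, go to C
C | __[a]babccbc   read a → write a, move R, go to B
B | __a[b]abccbc   read b → write b, move S, go to C
C | __a[b]abccbc   read b → write c, move S, go to B
B | __a[c]abccbc   read c → write b, move R, go to E
E | __ab[a]bccbc   read a → write b, move S, go to E
E | __ab[b]bccbc   read b → write c, move L, go to E
E | __a[b]cbccbc   read b → write c, move L, go to E
E | __[a]ccbccbc   read a → write b, move S, go to E
E | __[b]ccbccbc   read b → write c, move L, go to E
E | _[_]cccbccbc   read _ → write _, move L, go to C
C | [_]_cccbccbc   read _ → write b, move R, go to A
A | b[_]cccbccbc   read _ → write c, move S, go to A
A | b[c]cccbccbc   read c → write b, move L, go to D
D | [b]bcccbccbc
No transition is defined for (D, b); M halts in state D.

D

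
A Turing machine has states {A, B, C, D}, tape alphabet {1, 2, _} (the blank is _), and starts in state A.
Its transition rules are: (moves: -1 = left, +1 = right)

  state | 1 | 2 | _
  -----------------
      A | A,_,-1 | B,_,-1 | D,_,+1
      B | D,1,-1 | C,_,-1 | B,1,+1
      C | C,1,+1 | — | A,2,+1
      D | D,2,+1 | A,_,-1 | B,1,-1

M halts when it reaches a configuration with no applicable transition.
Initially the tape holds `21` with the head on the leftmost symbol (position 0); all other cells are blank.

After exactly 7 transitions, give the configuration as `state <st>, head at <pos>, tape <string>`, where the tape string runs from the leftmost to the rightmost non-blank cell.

A | _[2]1_   read 2 → write _, move -1, go to B
B | [_]_1_   read _ → write 1, move +1, go to B
B | 1[_]1_   read _ → write 1, move +1, go to B
B | 11[1]_   read 1 → write 1, move -1, go to D
D | 1[1]1_   read 1 → write 2, move +1, go to D
D | 12[1]_   read 1 → write 2, move +1, go to D
D | 122[_]   read _ → write 1, move -1, go to B
B | 12[2]1
After 7 steps: state B, head at 1, tape 1221.

state B, head at 1, tape 1221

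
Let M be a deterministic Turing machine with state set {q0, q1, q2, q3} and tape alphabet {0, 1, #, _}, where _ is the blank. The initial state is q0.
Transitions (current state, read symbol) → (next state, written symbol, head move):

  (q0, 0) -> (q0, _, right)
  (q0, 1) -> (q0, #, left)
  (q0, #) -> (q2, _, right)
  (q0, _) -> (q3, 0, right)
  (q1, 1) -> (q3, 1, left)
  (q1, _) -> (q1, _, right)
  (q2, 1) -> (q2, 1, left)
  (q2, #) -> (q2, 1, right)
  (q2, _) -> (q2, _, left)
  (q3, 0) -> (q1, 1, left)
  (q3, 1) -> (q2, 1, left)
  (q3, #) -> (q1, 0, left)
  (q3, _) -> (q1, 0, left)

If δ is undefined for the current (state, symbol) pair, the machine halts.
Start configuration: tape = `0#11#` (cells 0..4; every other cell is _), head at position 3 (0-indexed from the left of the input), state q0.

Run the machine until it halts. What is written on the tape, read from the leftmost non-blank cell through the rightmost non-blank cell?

state=q0 head=3 tape=0#1[1]#_   (q0,1)→(q0,#,left)
state=q0 head=2 tape=0#[1]##_   (q0,1)→(q0,#,left)
state=q0 head=1 tape=0[#]###_   (q0,#)→(q2,_,right)
state=q2 head=2 tape=0_[#]##_   (q2,#)→(q2,1,right)
state=q2 head=3 tape=0_1[#]#_   (q2,#)→(q2,1,right)
state=q2 head=4 tape=0_11[#]_   (q2,#)→(q2,1,right)
state=q2 head=5 tape=0_111[_]   (q2,_)→(q2,_,left)
state=q2 head=4 tape=0_11[1]_   (q2,1)→(q2,1,left)
state=q2 head=3 tape=0_1[1]1_   (q2,1)→(q2,1,left)
state=q2 head=2 tape=0_[1]11_   (q2,1)→(q2,1,left)
state=q2 head=1 tape=0[_]111_   (q2,_)→(q2,_,left)
state=q2 head=0 tape=[0]_111_
The non-blank tape span at halt is 0_111.

0_111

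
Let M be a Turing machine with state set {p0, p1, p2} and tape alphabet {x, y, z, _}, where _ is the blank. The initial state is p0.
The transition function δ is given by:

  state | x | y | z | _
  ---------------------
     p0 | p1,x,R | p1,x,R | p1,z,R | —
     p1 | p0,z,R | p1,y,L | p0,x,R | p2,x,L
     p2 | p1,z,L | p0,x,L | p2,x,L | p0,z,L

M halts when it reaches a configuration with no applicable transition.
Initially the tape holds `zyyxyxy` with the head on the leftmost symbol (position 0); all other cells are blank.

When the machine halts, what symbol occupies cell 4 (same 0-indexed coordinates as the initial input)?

state=p0 head=0 tape=[z]yyxyxy__   (p0,z)→(p1,z,R)
state=p1 head=1 tape=z[y]yxyxy__   (p1,y)→(p1,y,L)
state=p1 head=0 tape=[z]yyxyxy__   (p1,z)→(p0,x,R)
state=p0 head=1 tape=x[y]yxyxy__   (p0,y)→(p1,x,R)
state=p1 head=2 tape=xx[y]xyxy__   (p1,y)→(p1,y,L)
state=p1 head=1 tape=x[x]yxyxy__   (p1,x)→(p0,z,R)
state=p0 head=2 tape=xz[y]xyxy__   (p0,y)→(p1,x,R)
state=p1 head=3 tape=xzx[x]yxy__   (p1,x)→(p0,z,R)
state=p0 head=4 tape=xzxz[y]xy__   (p0,y)→(p1,x,R)
state=p1 head=5 tape=xzxzx[x]y__   (p1,x)→(p0,z,R)
state=p0 head=6 tape=xzxzxz[y]__   (p0,y)→(p1,x,R)
state=p1 head=7 tape=xzxzxzx[_]_   (p1,_)→(p2,x,L)
state=p2 head=6 tape=xzxzxz[x]x_   (p2,x)→(p1,z,L)
state=p1 head=5 tape=xzxzx[z]zx_   (p1,z)→(p0,x,R)
state=p0 head=6 tape=xzxzxx[z]x_   (p0,z)→(p1,z,R)
state=p1 head=7 tape=xzxzxxz[x]_   (p1,x)→(p0,z,R)
state=p0 head=8 tape=xzxzxxzz[_]
Cell 4 holds x when M halts.

x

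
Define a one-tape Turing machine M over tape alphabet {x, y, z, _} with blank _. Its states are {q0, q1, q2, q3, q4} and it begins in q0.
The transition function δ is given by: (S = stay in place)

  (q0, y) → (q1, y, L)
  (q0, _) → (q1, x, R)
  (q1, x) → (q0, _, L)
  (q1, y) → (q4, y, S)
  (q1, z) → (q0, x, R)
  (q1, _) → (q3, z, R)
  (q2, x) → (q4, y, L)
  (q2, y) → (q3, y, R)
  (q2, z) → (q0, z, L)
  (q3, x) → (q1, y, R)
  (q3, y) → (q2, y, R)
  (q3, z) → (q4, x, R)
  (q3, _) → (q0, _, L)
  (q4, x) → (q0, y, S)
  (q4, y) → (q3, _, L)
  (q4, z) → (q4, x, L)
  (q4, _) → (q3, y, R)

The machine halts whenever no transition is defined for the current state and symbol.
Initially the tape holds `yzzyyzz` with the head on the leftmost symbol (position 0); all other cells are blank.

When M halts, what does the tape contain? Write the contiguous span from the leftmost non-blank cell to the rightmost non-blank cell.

x_yzzyyzz

q0 | __[y]zzyyzz   read y → write y, move L, go to q1
q1 | _[_]yzzyyzz   read _ → write z, move R, go to q3
q3 | _z[y]zzyyzz   read y → write y, move R, go to q2
q2 | _zy[z]zyyzz   read z → write z, move L, go to q0
q0 | _z[y]zzyyzz   read y → write y, move L, go to q1
q1 | _[z]yzzyyzz   read z → write x, move R, go to q0
q0 | _x[y]zzyyzz   read y → write y, move L, go to q1
q1 | _[x]yzzyyzz   read x → write _, move L, go to q0
q0 | [_]_yzzyyzz   read _ → write x, move R, go to q1
q1 | x[_]yzzyyzz   read _ → write z, move R, go to q3
q3 | xz[y]zzyyzz   read y → write y, move R, go to q2
q2 | xzy[z]zyyzz   read z → write z, move L, go to q0
q0 | xz[y]zzyyzz   read y → write y, move L, go to q1
q1 | x[z]yzzyyzz   read z → write x, move R, go to q0
q0 | xx[y]zzyyzz   read y → write y, move L, go to q1
q1 | x[x]yzzyyzz   read x → write _, move L, go to q0
q0 | [x]_yzzyyzz
The non-blank tape span at halt is x_yzzyyzz.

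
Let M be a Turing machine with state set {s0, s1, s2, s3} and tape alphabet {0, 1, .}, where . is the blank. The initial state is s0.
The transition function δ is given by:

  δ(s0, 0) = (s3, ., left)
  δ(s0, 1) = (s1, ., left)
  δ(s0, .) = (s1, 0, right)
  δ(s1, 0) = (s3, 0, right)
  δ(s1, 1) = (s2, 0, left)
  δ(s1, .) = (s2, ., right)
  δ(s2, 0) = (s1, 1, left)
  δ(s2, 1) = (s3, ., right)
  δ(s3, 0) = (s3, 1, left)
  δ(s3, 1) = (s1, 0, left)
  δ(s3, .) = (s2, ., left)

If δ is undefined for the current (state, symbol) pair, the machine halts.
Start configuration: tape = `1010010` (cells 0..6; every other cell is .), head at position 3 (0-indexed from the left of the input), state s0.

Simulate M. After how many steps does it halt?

s0 | .101[0]010   read 0 → write ., move left, go to s3
s3 | .10[1].010   read 1 → write 0, move left, go to s1
s1 | .1[0]0.010   read 0 → write 0, move right, go to s3
s3 | .10[0].010   read 0 → write 1, move left, go to s3
s3 | .1[0]1.010   read 0 → write 1, move left, go to s3
s3 | .[1]11.010   read 1 → write 0, move left, go to s1
s1 | [.]011.010   read . → write ., move right, go to s2
s2 | .[0]11.010   read 0 → write 1, move left, go to s1
s1 | [.]111.010   read . → write ., move right, go to s2
s2 | .[1]11.010   read 1 → write ., move right, go to s3
s3 | ..[1]1.010   read 1 → write 0, move left, go to s1
s1 | .[.]01.010   read . → write ., move right, go to s2
s2 | ..[0]1.010   read 0 → write 1, move left, go to s1
s1 | .[.]11.010   read . → write ., move right, go to s2
s2 | ..[1]1.010   read 1 → write ., move right, go to s3
s3 | ...[1].010   read 1 → write 0, move left, go to s1
s1 | ..[.]0.010   read . → write ., move right, go to s2
s2 | ...[0].010   read 0 → write 1, move left, go to s1
s1 | ..[.]1.010   read . → write ., move right, go to s2
s2 | ...[1].010   read 1 → write ., move right, go to s3
s3 | ....[.]010   read . → write ., move left, go to s2
s2 | ...[.].010
M halts after 21 transitions.

21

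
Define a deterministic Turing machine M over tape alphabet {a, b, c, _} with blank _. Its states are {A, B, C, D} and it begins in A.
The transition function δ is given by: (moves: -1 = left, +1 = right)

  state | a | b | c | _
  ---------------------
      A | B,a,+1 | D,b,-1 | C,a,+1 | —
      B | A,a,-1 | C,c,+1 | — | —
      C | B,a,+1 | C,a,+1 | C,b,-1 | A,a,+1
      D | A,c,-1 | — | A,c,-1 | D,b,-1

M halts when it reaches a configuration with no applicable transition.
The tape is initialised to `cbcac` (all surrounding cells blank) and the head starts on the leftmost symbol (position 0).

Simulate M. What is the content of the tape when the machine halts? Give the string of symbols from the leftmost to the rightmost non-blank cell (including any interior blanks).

A | [c]bcac   read c → write a, move +1, go to C
C | a[b]cac   read b → write a, move +1, go to C
C | aa[c]ac   read c → write b, move -1, go to C
C | a[a]bac   read a → write a, move +1, go to B
B | aa[b]ac   read b → write c, move +1, go to C
C | aac[a]c   read a → write a, move +1, go to B
B | aaca[c]
The non-blank tape span at halt is aacac.

aacac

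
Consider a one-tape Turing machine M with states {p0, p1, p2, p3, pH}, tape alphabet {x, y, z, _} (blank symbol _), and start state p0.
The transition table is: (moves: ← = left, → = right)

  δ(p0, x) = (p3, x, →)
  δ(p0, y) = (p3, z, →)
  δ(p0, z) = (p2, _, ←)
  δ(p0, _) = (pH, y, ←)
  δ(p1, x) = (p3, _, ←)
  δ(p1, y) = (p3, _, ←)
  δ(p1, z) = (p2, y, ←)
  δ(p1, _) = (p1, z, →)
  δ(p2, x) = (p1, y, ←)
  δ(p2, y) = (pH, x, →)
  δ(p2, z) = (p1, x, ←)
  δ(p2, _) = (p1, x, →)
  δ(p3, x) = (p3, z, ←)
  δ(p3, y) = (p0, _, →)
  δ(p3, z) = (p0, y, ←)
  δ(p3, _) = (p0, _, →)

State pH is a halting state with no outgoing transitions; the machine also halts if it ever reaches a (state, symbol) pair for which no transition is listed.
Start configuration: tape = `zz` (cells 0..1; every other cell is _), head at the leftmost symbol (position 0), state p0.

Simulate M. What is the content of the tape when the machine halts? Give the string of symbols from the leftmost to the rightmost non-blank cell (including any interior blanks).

state=p0 head=0 tape=__[z]z   (p0,z)→(p2,_,←)
state=p2 head=-1 tape=_[_]_z   (p2,_)→(p1,x,→)
state=p1 head=0 tape=_x[_]z   (p1,_)→(p1,z,→)
state=p1 head=1 tape=_xz[z]   (p1,z)→(p2,y,←)
state=p2 head=0 tape=_x[z]y   (p2,z)→(p1,x,←)
state=p1 head=-1 tape=_[x]xy   (p1,x)→(p3,_,←)
state=p3 head=-2 tape=[_]_xy   (p3,_)→(p0,_,→)
state=p0 head=-1 tape=_[_]xy   (p0,_)→(pH,y,←)
state=pH head=-2 tape=[_]yxy
The non-blank tape span at halt is yxy.

yxy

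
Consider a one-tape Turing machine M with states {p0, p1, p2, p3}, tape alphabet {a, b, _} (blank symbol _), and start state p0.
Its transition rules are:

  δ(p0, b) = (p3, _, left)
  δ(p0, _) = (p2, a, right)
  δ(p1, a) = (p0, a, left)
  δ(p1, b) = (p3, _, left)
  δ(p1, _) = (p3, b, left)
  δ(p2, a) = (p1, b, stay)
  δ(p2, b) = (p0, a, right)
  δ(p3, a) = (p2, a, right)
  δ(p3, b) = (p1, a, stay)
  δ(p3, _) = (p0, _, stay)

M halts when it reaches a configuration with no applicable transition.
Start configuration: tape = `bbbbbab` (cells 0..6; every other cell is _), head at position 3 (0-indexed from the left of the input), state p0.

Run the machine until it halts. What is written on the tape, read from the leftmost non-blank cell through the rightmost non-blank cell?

a__a_bab

p0 | _bbb[b]bab   read b → write _, move left, go to p3
p3 | _bb[b]_bab   read b → write a, move stay, go to p1
p1 | _bb[a]_bab   read a → write a, move left, go to p0
p0 | _b[b]a_bab   read b → write _, move left, go to p3
p3 | _[b]_a_bab   read b → write a, move stay, go to p1
p1 | _[a]_a_bab   read a → write a, move left, go to p0
p0 | [_]a_a_bab   read _ → write a, move right, go to p2
p2 | a[a]_a_bab   read a → write b, move stay, go to p1
p1 | a[b]_a_bab   read b → write _, move left, go to p3
p3 | [a]__a_bab   read a → write a, move right, go to p2
p2 | a[_]_a_bab
The non-blank tape span at halt is a__a_bab.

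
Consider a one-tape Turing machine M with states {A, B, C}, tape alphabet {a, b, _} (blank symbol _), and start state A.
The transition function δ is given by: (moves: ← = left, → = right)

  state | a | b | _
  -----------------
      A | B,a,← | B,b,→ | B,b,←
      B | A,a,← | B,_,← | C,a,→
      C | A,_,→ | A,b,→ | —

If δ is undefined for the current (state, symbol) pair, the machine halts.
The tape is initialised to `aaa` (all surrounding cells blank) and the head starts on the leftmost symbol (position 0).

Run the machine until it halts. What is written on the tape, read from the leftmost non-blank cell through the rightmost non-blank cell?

aaaaabba

state=A head=0 tape=__[a]aa____   (A,a)→(B,a,←)
state=B head=-1 tape=_[_]aaa____   (B,_)→(C,a,→)
state=C head=0 tape=_a[a]aa____   (C,a)→(A,_,→)
state=A head=1 tape=_a_[a]a____   (A,a)→(B,a,←)
state=B head=0 tape=_a[_]aa____   (B,_)→(C,a,→)
state=C head=1 tape=_aa[a]a____   (C,a)→(A,_,→)
state=A head=2 tape=_aa_[a]____   (A,a)→(B,a,←)
state=B head=1 tape=_aa[_]a____   (B,_)→(C,a,→)
state=C head=2 tape=_aaa[a]____   (C,a)→(A,_,→)
state=A head=3 tape=_aaa_[_]___   (A,_)→(B,b,←)
state=B head=2 tape=_aaa[_]b___   (B,_)→(C,a,→)
state=C head=3 tape=_aaaa[b]___   (C,b)→(A,b,→)
state=A head=4 tape=_aaaab[_]__   (A,_)→(B,b,←)
state=B head=3 tape=_aaaa[b]b__   (B,b)→(B,_,←)
state=B head=2 tape=_aaa[a]_b__   (B,a)→(A,a,←)
state=A head=1 tape=_aa[a]a_b__   (A,a)→(B,a,←)
state=B head=0 tape=_a[a]aa_b__   (B,a)→(A,a,←)
state=A head=-1 tape=_[a]aaa_b__   (A,a)→(B,a,←)
state=B head=-2 tape=[_]aaaa_b__   (B,_)→(C,a,→)
state=C head=-1 tape=a[a]aaa_b__   (C,a)→(A,_,→)
state=A head=0 tape=a_[a]aa_b__   (A,a)→(B,a,←)
state=B head=-1 tape=a[_]aaa_b__   (B,_)→(C,a,→)
state=C head=0 tape=aa[a]aa_b__   (C,a)→(A,_,→)
state=A head=1 tape=aa_[a]a_b__   (A,a)→(B,a,←)
state=B head=0 tape=aa[_]aa_b__   (B,_)→(C,a,→)
state=C head=1 tape=aaa[a]a_b__   (C,a)→(A,_,→)
state=A head=2 tape=aaa_[a]_b__   (A,a)→(B,a,←)
state=B head=1 tape=aaa[_]a_b__   (B,_)→(C,a,→)
state=C head=2 tape=aaaa[a]_b__   (C,a)→(A,_,→)
state=A head=3 tape=aaaa_[_]b__   (A,_)→(B,b,←)
state=B head=2 tape=aaaa[_]bb__   (B,_)→(C,a,→)
state=C head=3 tape=aaaaa[b]b__   (C,b)→(A,b,→)
state=A head=4 tape=aaaaab[b]__   (A,b)→(B,b,→)
state=B head=5 tape=aaaaabb[_]_   (B,_)→(C,a,→)
state=C head=6 tape=aaaaabba[_]
The non-blank tape span at halt is aaaaabba.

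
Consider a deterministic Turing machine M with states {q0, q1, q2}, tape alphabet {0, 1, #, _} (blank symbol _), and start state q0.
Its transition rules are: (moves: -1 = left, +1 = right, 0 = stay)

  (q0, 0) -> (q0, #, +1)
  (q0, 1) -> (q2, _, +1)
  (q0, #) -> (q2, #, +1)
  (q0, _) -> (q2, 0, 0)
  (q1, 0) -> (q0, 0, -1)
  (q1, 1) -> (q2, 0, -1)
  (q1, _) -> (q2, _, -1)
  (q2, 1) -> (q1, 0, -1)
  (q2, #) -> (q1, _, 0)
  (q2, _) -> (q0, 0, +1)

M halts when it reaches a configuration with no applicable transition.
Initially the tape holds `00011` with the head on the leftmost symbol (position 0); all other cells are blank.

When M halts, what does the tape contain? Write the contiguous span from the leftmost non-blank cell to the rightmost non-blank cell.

q0 | _[0]0011   read 0 → write #, move +1, go to q0
q0 | _#[0]011   read 0 → write #, move +1, go to q0
q0 | _##[0]11   read 0 → write #, move +1, go to q0
q0 | _###[1]1   read 1 → write _, move +1, go to q2
q2 | _###_[1]   read 1 → write 0, move -1, go to q1
q1 | _###[_]0   read _ → write _, move -1, go to q2
q2 | _##[#]_0   read # → write _, move 0, go to q1
q1 | _##[_]_0   read _ → write _, move -1, go to q2
q2 | _#[#]__0   read # → write _, move 0, go to q1
q1 | _#[_]__0   read _ → write _, move -1, go to q2
q2 | _[#]___0   read # → write _, move 0, go to q1
q1 | _[_]___0   read _ → write _, move -1, go to q2
q2 | [_]____0   read _ → write 0, move +1, go to q0
q0 | 0[_]___0   read _ → write 0, move 0, go to q2
q2 | 0[0]___0
The non-blank tape span at halt is 00___0.

00___0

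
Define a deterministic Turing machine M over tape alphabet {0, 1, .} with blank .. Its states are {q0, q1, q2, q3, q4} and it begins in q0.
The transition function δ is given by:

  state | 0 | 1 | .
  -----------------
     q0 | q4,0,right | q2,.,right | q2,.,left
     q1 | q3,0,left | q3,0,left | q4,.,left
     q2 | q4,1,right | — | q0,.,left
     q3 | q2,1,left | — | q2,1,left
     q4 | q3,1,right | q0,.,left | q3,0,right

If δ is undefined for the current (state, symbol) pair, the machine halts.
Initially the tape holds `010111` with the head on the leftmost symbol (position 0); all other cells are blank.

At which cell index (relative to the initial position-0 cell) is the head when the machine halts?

q0 | [0]10111   read 0 → write 0, move right, go to q4
q4 | 0[1]0111   read 1 → write ., move left, go to q0
q0 | [0].0111   read 0 → write 0, move right, go to q4
q4 | 0[.]0111   read . → write 0, move right, go to q3
q3 | 00[0]111   read 0 → write 1, move left, go to q2
q2 | 0[0]1111   read 0 → write 1, move right, go to q4
q4 | 01[1]111   read 1 → write ., move left, go to q0
q0 | 0[1].111   read 1 → write ., move right, go to q2
q2 | 0.[.]111   read . → write ., move left, go to q0
q0 | 0[.].111   read . → write ., move left, go to q2
q2 | [0]..111   read 0 → write 1, move right, go to q4
q4 | 1[.].111   read . → write 0, move right, go to q3
q3 | 10[.]111   read . → write 1, move left, go to q2
q2 | 1[0]1111   read 0 → write 1, move right, go to q4
q4 | 11[1]111   read 1 → write ., move left, go to q0
q0 | 1[1].111   read 1 → write ., move right, go to q2
q2 | 1.[.]111   read . → write ., move left, go to q0
q0 | 1[.].111   read . → write ., move left, go to q2
q2 | [1]..111
At halt the head is at cell 0.

0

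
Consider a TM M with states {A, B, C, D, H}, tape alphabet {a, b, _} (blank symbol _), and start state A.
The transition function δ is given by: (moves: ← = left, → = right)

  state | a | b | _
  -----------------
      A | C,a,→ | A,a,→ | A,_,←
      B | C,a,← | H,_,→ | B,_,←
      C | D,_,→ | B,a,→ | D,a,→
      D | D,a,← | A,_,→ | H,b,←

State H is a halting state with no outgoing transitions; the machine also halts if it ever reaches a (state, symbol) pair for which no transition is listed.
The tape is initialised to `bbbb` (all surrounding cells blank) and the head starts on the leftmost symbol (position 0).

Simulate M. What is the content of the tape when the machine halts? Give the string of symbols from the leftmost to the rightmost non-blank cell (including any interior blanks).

A | [b]bbb__   read b → write a, move →, go to A
A | a[b]bb__   read b → write a, move →, go to A
A | aa[b]b__   read b → write a, move →, go to A
A | aaa[b]__   read b → write a, move →, go to A
A | aaaa[_]_   read _ → write _, move ←, go to A
A | aaa[a]__   read a → write a, move →, go to C
C | aaaa[_]_   read _ → write a, move →, go to D
D | aaaaa[_]   read _ → write b, move ←, go to H
H | aaaa[a]b
The non-blank tape span at halt is aaaaab.

aaaaab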